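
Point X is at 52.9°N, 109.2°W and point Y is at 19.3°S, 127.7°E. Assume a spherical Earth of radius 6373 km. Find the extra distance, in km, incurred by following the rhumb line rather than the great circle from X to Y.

Great circle: cos σ = sin φ₁ sin φ₂ + cos φ₁ cos φ₂ cos Δλ,  σ = 2.1828 rad → d_gc = 13911.0 km
Rhumb line: Δψ = -1.4353, q = Δφ/Δψ = 0.8779, d_rh = R√(Δφ²+q²Δλ²) = 14456.7 km
Excess = 14456.7 − 13911.0 = 545.7 ≈ 546 km

546 km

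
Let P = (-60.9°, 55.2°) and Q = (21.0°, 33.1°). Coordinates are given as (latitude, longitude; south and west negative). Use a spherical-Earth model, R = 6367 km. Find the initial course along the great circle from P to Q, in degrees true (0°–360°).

339.3°

θ = atan2( sin Δλ·cos φ₂ ,  cos φ₁ sin φ₂ − sin φ₁ cos φ₂ cos Δλ )
  = atan2(-0.3512, +0.9301) = 339.31°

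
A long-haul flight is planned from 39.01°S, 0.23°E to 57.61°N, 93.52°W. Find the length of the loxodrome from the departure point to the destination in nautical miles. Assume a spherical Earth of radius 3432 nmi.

7513 nmi

Rhumb course C = atan2(Δλ, Δψ) with Δψ = ln[tan(π/4+φ₂/2)/tan(π/4+φ₁/2)] = +1.9769, Δλ = -1.6362 → C = 320.39°
d = R·|Δφ| / |cos C| = 3432·1.68634 / 0.77036 = 7513 nmi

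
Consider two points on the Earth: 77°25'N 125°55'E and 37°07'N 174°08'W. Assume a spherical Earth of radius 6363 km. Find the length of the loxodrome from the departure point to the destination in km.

5449 km

Rhumb course C = atan2(Δλ, Δψ) with Δψ = ln[tan(π/4+φ₂/2)/tan(π/4+φ₁/2)] = -1.5064, Δλ = +1.0463 → C = 145.22°
d = R·|Δφ| / |cos C| = 6363·0.70337 / 0.82132 = 5449 km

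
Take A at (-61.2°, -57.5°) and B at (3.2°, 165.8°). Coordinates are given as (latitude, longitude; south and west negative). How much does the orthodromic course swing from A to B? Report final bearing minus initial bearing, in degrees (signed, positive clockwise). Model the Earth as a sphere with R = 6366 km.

At departure: θ₁ = atan2(sin Δλ cos φ₂, cos φ₁ sin φ₂ − sin φ₁ cos φ₂ cos Δλ) = 228.31°
At arrival: θ₂ = atan2(sin Δλ cos φ₁, −cos φ₂ sin φ₁ + sin φ₂ cos φ₁ cos Δλ) = 338.88°
Δθ = θ₂ − θ₁ = +110.6°

+110.6°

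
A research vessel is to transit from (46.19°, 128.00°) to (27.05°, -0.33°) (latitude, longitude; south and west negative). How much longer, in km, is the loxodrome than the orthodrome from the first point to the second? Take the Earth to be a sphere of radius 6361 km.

1183 km

Great circle: cos σ = sin φ₁ sin φ₂ + cos φ₁ cos φ₂ cos Δλ,  σ = 1.6250 rad → d_gc = 10336.7 km
Rhumb line: Δψ = -0.4204, q = Δφ/Δψ = 0.7947, d_rh = R√(Δφ²+q²Δλ²) = 11519.8 km
Excess = 11519.8 − 10336.7 = 1183.1 ≈ 1183 km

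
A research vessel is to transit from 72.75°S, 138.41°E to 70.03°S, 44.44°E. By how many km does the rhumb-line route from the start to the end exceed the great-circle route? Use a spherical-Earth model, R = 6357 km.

Great circle: cos σ = sin φ₁ sin φ₂ + cos φ₁ cos φ₂ cos Δλ,  σ = 0.4722 rad → d_gc = 3001.57 km
Rhumb line: Δψ = +0.1490, q = Δφ/Δψ = 0.3186, d_rh = R√(Δφ²+q²Δλ²) = 3335.05 km
Excess = 3335.05 − 3001.57 = 333.48 ≈ 333 km

333 km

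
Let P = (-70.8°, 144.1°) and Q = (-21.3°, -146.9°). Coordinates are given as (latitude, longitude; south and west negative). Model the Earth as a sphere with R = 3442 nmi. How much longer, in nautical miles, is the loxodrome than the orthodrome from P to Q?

138 nmi

Great circle: cos σ = sin φ₁ sin φ₂ + cos φ₁ cos φ₂ cos Δλ,  σ = 1.1008 rad → d_gc = 3789.1 nmi
Rhumb line: Δψ = +1.3964, q = Δφ/Δψ = 0.6187, d_rh = R√(Δφ²+q²Δλ²) = 3926.8 nmi
Excess = 3926.8 − 3789.1 = 137.7 ≈ 138 nmi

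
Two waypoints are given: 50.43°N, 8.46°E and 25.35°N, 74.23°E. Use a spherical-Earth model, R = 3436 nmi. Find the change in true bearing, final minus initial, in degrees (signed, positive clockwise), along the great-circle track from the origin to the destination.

+44.3°

Initial bearing θ₁ = atan2(sin Δλ cos φ₂, cos φ₁ sin φ₂ − sin φ₁ cos φ₂ cos Δλ) = 90.91°
Final bearing θ₂ = (initial bearing from the destination back to the start) + 180° = 135.19°
Δθ = θ₂ − θ₁ = +44.3°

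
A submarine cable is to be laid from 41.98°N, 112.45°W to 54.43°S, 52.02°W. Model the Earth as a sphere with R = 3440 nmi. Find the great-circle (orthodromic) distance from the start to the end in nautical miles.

cos σ = sin φ₁ sin φ₂ + cos φ₁ cos φ₂ cos Δλ
      = sin(41.98°)sin(-54.43°) + cos(41.98°)cos(-54.43°)cos(60.43°) = -0.3307
σ = 109.309° → d = Rσ = 3440·1.90781 = 6563 nmi

6563 nmi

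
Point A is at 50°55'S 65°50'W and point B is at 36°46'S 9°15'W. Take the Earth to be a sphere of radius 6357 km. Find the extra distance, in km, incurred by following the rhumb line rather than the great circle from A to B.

98 km

Great circle: cos σ = sin φ₁ sin φ₂ + cos φ₁ cos φ₂ cos Δλ,  σ = 0.7336 rad → d_gc = 4663.6 km
Rhumb line: Δψ = +0.3449, q = Δφ/Δψ = 0.7160, d_rh = R√(Δφ²+q²Δλ²) = 4761.3 km
Excess = 4761.3 − 4663.6 = 97.7 ≈ 98 km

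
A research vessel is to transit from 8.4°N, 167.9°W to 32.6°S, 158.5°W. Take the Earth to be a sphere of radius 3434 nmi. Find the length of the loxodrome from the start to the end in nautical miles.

2515 nmi

Rhumb course C = atan2(Δλ, Δψ) with Δψ = ln[tan(π/4+φ₂/2)/tan(π/4+φ₁/2)] = -0.7496, Δλ = +0.1641 → C = 167.65°
d = R·|Δφ| / |cos C| = 3434·0.71558 / 0.97687 = 2515 nmi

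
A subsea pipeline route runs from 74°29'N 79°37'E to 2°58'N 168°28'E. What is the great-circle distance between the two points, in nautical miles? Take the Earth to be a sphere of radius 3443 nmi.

cos σ = sin φ₁ sin φ₂ + cos φ₁ cos φ₂ cos Δλ
      = sin(74.48°)sin(2.97°) + cos(74.48°)cos(2.97°)cos(88.85°) = 0.0552
σ = 86.834° → d = Rσ = 3443·1.51554 = 5218 nmi

5218 nmi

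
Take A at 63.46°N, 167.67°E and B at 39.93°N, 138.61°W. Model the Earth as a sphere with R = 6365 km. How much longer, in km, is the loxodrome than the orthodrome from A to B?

104 km

Great circle: cos σ = sin φ₁ sin φ₂ + cos φ₁ cos φ₂ cos Δλ,  σ = 0.6810 rad → d_gc = 4334.4 km
Rhumb line: Δψ = -0.6833, q = Δφ/Δψ = 0.6010, d_rh = R√(Δφ²+q²Δλ²) = 4438.2 km
Excess = 4438.2 − 4334.4 = 103.8 ≈ 104 km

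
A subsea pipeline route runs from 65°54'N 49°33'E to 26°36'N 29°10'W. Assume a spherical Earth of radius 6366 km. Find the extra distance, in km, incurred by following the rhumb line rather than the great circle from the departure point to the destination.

Great circle: cos σ = sin φ₁ sin φ₂ + cos φ₁ cos φ₂ cos Δλ,  σ = 1.0700 rad → d_gc = 6811.3 km
Rhumb line: Δψ = -1.0624, q = Δφ/Δψ = 0.6456, d_rh = R√(Δφ²+q²Δλ²) = 7138.2 km
Excess = 7138.2 − 6811.3 = 326.9 ≈ 327 km

327 km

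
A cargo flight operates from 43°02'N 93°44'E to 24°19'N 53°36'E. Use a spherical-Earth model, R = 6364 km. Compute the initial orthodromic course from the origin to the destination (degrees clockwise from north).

253.5°

N = sin Δλ·cos φ₂ = -0.5874;  D = cos φ₁ sin φ₂ − sin φ₁ cos φ₂ cos Δλ = -0.1745
initial course = atan2(N, D) = 253.46°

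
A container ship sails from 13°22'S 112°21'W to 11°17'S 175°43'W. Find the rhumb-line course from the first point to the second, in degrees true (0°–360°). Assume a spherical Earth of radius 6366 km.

Meridional parts: M(φ₁)=-0.2354, M(φ₂)=-0.1982 → ΔM = +0.0372;  Δλ = -1.1060 rad
tan C = Δλ / ΔM = -29.7132 → C = 271.93°

271.9°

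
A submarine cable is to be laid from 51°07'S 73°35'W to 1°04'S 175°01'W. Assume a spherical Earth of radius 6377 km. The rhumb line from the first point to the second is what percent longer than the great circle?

3.9%

Great circle: σ = 1.6809 rad → d_gc = Rσ = 10719.4 km
Rhumb: Δφ = +0.8735, Δλ = -1.7703, Δψ = +1.0227, q = Δφ/Δψ = 0.8541 → d_rh = R√(Δφ²+q²Δλ²) = 11135.9 km
Excess = (11135.9 − 10719.4) / 10719.4 = 416.5 / 10719.4 = 3.89% ≈ 3.9%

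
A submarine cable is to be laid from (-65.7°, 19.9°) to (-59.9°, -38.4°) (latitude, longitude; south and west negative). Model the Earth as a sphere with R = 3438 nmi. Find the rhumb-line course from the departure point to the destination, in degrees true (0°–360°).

282.3°

Meridional parts: M(φ₁)=-1.5357, M(φ₂)=-1.3135 → ΔM = +0.2223;  Δλ = -1.0175 rad
tan C = Δλ / ΔM = -4.5778 → C = 282.32°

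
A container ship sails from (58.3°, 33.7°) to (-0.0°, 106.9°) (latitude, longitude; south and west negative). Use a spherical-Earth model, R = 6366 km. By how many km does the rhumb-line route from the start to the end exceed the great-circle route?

Great circle: cos σ = sin φ₁ sin φ₂ + cos φ₁ cos φ₂ cos Δλ,  σ = 1.4183 rad → d_gc = 9029.1 km
Rhumb line: Δψ = -1.2591, q = Δφ/Δψ = 0.8081, d_rh = R√(Δφ²+q²Δλ²) = 9228.2 km
Excess = 9228.2 − 9029.1 = 199.1 ≈ 199 km

199 km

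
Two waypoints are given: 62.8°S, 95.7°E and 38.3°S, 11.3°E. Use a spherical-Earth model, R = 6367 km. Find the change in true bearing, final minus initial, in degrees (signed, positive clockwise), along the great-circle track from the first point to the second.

Initial bearing θ₁ = atan2(sin Δλ cos φ₂, cos φ₁ sin φ₂ − sin φ₁ cos φ₂ cos Δλ) = 254.60°
Final bearing θ₂ = (initial bearing from the destination back to the start) + 180° = 325.84°
Δθ = θ₂ − θ₁ = +71.2°

+71.2°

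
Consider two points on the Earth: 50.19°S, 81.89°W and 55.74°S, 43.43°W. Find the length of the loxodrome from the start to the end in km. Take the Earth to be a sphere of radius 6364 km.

Rhumb course C = atan2(Δλ, Δψ) with Δψ = ln[tan(π/4+φ₂/2)/tan(π/4+φ₁/2)] = -0.1611, Δλ = +0.6713 → C = 103.50°
d = R·|Δφ| / |cos C| = 6364·0.09687 / 0.23339 = 2641 km

2641 km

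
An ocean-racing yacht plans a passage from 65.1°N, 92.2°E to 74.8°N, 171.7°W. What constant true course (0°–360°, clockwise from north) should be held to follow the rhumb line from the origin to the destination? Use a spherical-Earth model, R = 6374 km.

73.3°

Δψ = ln[tan(π/4+φ₂/2)/tan(π/4+φ₁/2)] = +0.5036
Δλ = +1.6773 rad (taken the short way round)
course = atan2(Δλ, Δψ) = 73.29°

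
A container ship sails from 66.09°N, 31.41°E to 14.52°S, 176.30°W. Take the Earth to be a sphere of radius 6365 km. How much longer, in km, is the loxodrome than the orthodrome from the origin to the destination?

2009 km

Great circle: cos σ = sin φ₁ sin φ₂ + cos φ₁ cos φ₂ cos Δλ,  σ = 2.1853 rad → d_gc = 13909.5 km
Rhumb line: Δψ = -1.8086, q = Δφ/Δψ = 0.7779, d_rh = R√(Δφ²+q²Δλ²) = 15918.2 km
Excess = 15918.2 − 13909.5 = 2008.7 ≈ 2009 km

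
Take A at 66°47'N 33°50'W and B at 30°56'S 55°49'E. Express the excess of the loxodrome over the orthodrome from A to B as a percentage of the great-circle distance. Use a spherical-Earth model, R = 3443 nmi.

Great circle: σ = 2.0605 rad → d_gc = Rσ = 7094.2 nmi
Rhumb: Δφ = -1.7055, Δλ = +1.5647, Δψ = -2.1509, q = Δφ/Δψ = 0.7929 → d_rh = R√(Δφ²+q²Δλ²) = 7261.3 nmi
Excess = (7261.3 − 7094.2) / 7094.2 = 167.1 / 7094.2 = 2.36% ≈ 2.4%

2.4%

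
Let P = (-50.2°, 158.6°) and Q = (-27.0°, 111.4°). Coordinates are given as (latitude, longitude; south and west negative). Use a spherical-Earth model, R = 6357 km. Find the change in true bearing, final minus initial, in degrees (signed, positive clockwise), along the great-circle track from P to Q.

At departure: θ₁ = atan2(sin Δλ cos φ₂, cos φ₁ sin φ₂ − sin φ₁ cos φ₂ cos Δλ) = 284.95°
At arrival: θ₂ = atan2(sin Δλ cos φ₁, −cos φ₂ sin φ₁ + sin φ₂ cos φ₁ cos Δλ) = 316.04°
Δθ = θ₂ − θ₁ = +31.1°

+31.1°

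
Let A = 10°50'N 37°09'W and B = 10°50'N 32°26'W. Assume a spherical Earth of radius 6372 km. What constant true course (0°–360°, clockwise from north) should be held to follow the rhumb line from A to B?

Δψ = ln[tan(π/4+φ₂/2)/tan(π/4+φ₁/2)] = +0.0000
Δλ = +0.0823 rad (taken the short way round)
course = atan2(Δλ, Δψ) = 90.00°

90.0°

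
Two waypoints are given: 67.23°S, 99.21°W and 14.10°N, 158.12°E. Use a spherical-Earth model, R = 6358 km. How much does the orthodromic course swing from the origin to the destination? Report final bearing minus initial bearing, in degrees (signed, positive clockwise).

At departure: θ₁ = atan2(sin Δλ cos φ₂, cos φ₁ sin φ₂ − sin φ₁ cos φ₂ cos Δλ) = 263.86°
At arrival: θ₂ = atan2(sin Δλ cos φ₁, −cos φ₂ sin φ₁ + sin φ₂ cos φ₁ cos Δλ) = 336.62°
Δθ = θ₂ − θ₁ = +72.8°

+72.8°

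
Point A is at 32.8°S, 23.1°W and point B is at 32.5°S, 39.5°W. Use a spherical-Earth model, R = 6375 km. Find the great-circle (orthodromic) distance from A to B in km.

cos σ = sin φ₁ sin φ₂ + cos φ₁ cos φ₂ cos Δλ
      = sin(-32.80°)sin(-32.50°) + cos(-32.80°)cos(-32.50°)cos(-16.40°) = 0.9711
σ = 13.798° → d = Rσ = 6375·0.24082 = 1535 km

1535 km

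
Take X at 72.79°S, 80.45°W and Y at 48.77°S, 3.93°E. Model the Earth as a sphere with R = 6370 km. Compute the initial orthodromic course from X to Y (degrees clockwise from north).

θ = atan2( sin Δλ·cos φ₂ ,  cos φ₁ sin φ₂ − sin φ₁ cos φ₂ cos Δλ )
  = atan2(+0.6559, -0.1609) = 103.78°

103.8°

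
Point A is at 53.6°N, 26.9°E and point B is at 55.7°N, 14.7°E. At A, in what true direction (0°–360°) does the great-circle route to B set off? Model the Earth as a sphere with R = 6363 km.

291.5°

θ = atan2( sin Δλ·cos φ₂ ,  cos φ₁ sin φ₂ − sin φ₁ cos φ₂ cos Δλ )
  = atan2(-0.1191, +0.0469) = 291.49°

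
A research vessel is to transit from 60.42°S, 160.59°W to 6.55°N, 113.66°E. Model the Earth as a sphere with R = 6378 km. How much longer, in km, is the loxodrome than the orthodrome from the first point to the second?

Great circle: cos σ = sin φ₁ sin φ₂ + cos φ₁ cos φ₂ cos Δλ,  σ = 1.6337 rad → d_gc = 10419.7 km
Rhumb line: Δψ = +1.4463, q = Δφ/Δψ = 0.8082, d_rh = R√(Δφ²+q²Δλ²) = 10727.9 km
Excess = 10727.9 − 10419.7 = 308.2 ≈ 308 km

308 km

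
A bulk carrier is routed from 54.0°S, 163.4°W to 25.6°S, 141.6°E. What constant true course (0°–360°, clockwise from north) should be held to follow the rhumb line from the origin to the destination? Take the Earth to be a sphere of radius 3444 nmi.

304.6°

Meridional parts: M(φ₁)=-1.1242, M(φ₂)=-0.4625 → ΔM = +0.6617;  Δλ = -0.9599 rad
tan C = Δλ / ΔM = -1.4507 → C = 304.58°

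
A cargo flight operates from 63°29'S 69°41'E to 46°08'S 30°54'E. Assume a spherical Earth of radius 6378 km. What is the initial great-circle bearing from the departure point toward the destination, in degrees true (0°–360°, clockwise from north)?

θ = atan2( sin Δλ·cos φ₂ ,  cos φ₁ sin φ₂ − sin φ₁ cos φ₂ cos Δλ )
  = atan2(-0.4341, +0.1615) = 290.41°

290.4°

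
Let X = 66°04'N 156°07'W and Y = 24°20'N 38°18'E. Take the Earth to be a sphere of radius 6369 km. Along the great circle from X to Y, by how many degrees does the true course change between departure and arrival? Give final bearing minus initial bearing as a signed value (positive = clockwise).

-161.1°

Initial bearing θ₁ = atan2(sin Δλ cos φ₂, cos φ₁ sin φ₂ − sin φ₁ cos φ₂ cos Δλ) = 346.89°
Final bearing θ₂ = (initial bearing from the destination back to the start) + 180° = 185.80°
Δθ = θ₂ − θ₁ = -161.1°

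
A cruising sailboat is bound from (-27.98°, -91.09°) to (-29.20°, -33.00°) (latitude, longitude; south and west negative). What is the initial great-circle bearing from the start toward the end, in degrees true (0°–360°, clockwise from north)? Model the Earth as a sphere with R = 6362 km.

106.1°

N = sin Δλ·cos φ₂ = +0.7410;  D = cos φ₁ sin φ₂ − sin φ₁ cos φ₂ cos Δλ = -0.2144
initial course = atan2(N, D) = 106.13°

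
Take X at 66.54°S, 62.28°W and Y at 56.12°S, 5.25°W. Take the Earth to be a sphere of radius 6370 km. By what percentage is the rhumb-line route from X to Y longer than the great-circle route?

Great circle: σ = 0.4900 rad → d_gc = Rσ = 3121.0 km
Rhumb: Δφ = +0.1819, Δλ = +0.9954, Δψ = +0.3832, q = Δφ/Δψ = 0.4746 → d_rh = R√(Δφ²+q²Δλ²) = 3224.7 km
Excess = (3224.7 − 3121.0) / 3121.0 = 103.7 / 3121.0 = 3.32% ≈ 3.3%

3.3%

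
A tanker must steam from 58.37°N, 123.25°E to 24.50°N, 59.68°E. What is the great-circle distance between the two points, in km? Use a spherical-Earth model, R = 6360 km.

Haversine: a = sin²(Δφ/2)+cos φ₁ cos φ₂ sin²(Δλ/2) = 0.21725;  σ = 2·atan2(√a,√(1−a))
σ = 55.563° → d = Rσ = 6360·0.96976 = 6168 km

6168 km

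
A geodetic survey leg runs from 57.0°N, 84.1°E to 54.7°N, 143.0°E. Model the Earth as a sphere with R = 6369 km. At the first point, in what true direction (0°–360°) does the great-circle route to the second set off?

68.6°

N = sin Δλ·cos φ₂ = +0.4948;  D = cos φ₁ sin φ₂ − sin φ₁ cos φ₂ cos Δλ = +0.1942
initial course = atan2(N, D) = 68.57°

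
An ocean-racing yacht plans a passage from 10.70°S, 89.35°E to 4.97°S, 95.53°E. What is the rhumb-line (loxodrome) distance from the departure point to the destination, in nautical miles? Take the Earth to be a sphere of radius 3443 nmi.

Rhumb course C = atan2(Δλ, Δψ) with Δψ = ln[tan(π/4+φ₂/2)/tan(π/4+φ₁/2)] = +0.1010, Δλ = +0.1079 → C = 46.88°
d = R·|Δφ| / |cos C| = 3443·0.10001 / 0.68349 = 504 nmi

504 nmi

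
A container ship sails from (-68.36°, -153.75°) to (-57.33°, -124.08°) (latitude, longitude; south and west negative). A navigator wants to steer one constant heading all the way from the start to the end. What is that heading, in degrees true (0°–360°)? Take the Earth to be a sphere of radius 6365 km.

Meridional parts: M(φ₁)=-1.6548, M(φ₂)=-1.2273 → ΔM = +0.4275;  Δλ = +0.5178 rad
tan C = Δλ / ΔM = +1.2112 → C = 50.46°

50.5°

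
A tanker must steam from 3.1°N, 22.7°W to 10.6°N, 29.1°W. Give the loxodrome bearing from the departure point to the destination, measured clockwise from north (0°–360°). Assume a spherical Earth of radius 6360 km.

319.7°

Meridional parts: M(φ₁)=+0.0541, M(φ₂)=+0.1861 → ΔM = +0.1319;  Δλ = -0.1117 rad
tan C = Δλ / ΔM = -0.8466 → C = 319.75°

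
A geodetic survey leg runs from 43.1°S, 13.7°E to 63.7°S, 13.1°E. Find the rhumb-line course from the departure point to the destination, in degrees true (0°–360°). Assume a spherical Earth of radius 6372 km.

181.0°

Δψ = ln[tan(π/4+φ₂/2)/tan(π/4+φ₁/2)] = -0.6188
Δλ = -0.0105 rad (taken the short way round)
course = atan2(Δλ, Δψ) = 180.97°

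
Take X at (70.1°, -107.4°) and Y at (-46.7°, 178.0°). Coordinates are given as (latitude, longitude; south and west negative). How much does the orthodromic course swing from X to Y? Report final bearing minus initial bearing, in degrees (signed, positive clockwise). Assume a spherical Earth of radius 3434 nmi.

Initial bearing θ₁ = atan2(sin Δλ cos φ₂, cos φ₁ sin φ₂ − sin φ₁ cos φ₂ cos Δλ) = 237.64°
Final bearing θ₂ = (initial bearing from the destination back to the start) + 180° = 204.79°
Δθ = θ₂ − θ₁ = -32.9°

-32.9°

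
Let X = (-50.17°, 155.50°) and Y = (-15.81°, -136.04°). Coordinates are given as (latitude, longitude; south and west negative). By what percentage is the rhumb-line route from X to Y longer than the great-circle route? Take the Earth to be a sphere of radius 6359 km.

2.1%

Great circle: σ = 1.1202 rad → d_gc = Rσ = 7123.4 km
Rhumb: Δφ = +0.5997, Δλ = +1.1949, Δψ = +0.7358, q = Δφ/Δψ = 0.8150 → d_rh = R√(Δφ²+q²Δλ²) = 7272.6 km
Excess = (7272.6 − 7123.4) / 7123.4 = 149.2 / 7123.4 = 2.09% ≈ 2.1%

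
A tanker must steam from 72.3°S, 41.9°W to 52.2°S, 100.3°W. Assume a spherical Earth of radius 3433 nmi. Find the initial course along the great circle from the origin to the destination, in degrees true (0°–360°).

N = sin Δλ·cos φ₂ = -0.5220;  D = cos φ₁ sin φ₂ − sin φ₁ cos φ₂ cos Δλ = +0.0657
initial course = atan2(N, D) = 277.18°

277.2°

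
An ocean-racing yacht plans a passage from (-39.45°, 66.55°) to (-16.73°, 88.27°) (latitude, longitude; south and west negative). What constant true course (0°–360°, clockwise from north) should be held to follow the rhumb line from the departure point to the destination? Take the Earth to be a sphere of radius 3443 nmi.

39.8°

Meridional parts: M(φ₁)=-0.7504, M(φ₂)=-0.2962 → ΔM = +0.4542;  Δλ = +0.3791 rad
tan C = Δλ / ΔM = +0.8346 → C = 39.85°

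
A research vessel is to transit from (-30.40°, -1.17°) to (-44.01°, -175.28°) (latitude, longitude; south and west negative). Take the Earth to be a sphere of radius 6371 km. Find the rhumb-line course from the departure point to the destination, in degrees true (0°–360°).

Meridional parts: M(φ₁)=-0.5574, M(φ₂)=-0.8571 → ΔM = -0.2998;  Δλ = -3.0388 rad
tan C = Δλ / ΔM = +10.1374 → C = 264.37°

264.4°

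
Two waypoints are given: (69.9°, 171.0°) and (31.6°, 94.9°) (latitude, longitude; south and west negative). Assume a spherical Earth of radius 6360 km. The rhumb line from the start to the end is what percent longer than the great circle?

5.0%

Great circle: σ = 0.9735 rad → d_gc = Rσ = 6191.6 km
Rhumb: Δφ = -0.6685, Δλ = -1.3282, Δψ = -1.1485, q = Δφ/Δψ = 0.5820 → d_rh = R√(Δφ²+q²Δλ²) = 6499.8 km
Excess = (6499.8 − 6191.6) / 6191.6 = 308.2 / 6191.6 = 4.98% ≈ 5.0%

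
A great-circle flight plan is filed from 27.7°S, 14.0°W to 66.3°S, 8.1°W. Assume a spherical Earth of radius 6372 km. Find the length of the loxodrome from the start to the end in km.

Rhumb course C = atan2(Δλ, Δψ) with Δψ = ln[tan(π/4+φ₂/2)/tan(π/4+φ₁/2)] = -1.0580, Δλ = +0.1030 → C = 174.44°
d = R·|Δφ| / |cos C| = 6372·0.67370 / 0.99530 = 4313 km

4313 km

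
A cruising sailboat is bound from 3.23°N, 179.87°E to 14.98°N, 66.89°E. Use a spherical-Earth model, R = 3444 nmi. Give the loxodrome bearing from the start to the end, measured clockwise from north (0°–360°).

Δψ = ln[tan(π/4+φ₂/2)/tan(π/4+φ₁/2)] = +0.2081
Δλ = -1.9719 rad (taken the short way round)
course = atan2(Δλ, Δψ) = 276.02°

276.0°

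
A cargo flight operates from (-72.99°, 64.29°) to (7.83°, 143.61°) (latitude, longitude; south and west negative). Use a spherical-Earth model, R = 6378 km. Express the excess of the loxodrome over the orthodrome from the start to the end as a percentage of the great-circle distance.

Great circle: σ = 1.6474 rad → d_gc = Rσ = 10507.4 km
Rhumb: Δφ = +1.4106, Δλ = +1.3844, Δψ = +2.0373, q = Δφ/Δψ = 0.6924 → d_rh = R√(Δφ²+q²Δλ²) = 10877.3 km
Excess = (10877.3 − 10507.4) / 10507.4 = 369.9 / 10507.4 = 3.52% ≈ 3.5%

3.5%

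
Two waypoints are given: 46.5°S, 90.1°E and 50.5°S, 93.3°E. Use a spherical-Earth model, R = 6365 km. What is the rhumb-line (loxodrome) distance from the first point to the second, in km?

503 km

Δψ = ln[tan(π/4+φ₂/2)/tan(π/4+φ₁/2)] = -0.1054;  Δφ = -0.0698 rad,  Δλ = +0.0559 rad
q = Δφ/Δψ = 0.6621
d = R·√(Δφ² + q²Δλ²) = 6365·0.07900 = 503 km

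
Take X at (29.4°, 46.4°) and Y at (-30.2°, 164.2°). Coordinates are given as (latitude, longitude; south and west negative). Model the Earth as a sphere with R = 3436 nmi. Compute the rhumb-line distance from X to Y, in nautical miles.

7627 nmi

Δψ = ln[tan(π/4+φ₂/2)/tan(π/4+φ₁/2)] = -1.0906;  Δφ = -1.0402 rad,  Δλ = +2.0560 rad
q = Δφ/Δψ = 0.9538
d = R·√(Δφ² + q²Δλ²) = 3436·2.21984 = 7627 nmi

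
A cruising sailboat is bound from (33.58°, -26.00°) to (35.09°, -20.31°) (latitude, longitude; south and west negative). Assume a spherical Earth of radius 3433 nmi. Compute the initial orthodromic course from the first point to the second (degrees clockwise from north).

70.6°

θ = atan2( sin Δλ·cos φ₂ ,  cos φ₁ sin φ₂ − sin φ₁ cos φ₂ cos Δλ )
  = atan2(+0.0811, +0.0286) = 70.59°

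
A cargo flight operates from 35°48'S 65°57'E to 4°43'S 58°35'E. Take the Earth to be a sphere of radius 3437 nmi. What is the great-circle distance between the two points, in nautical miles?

cos σ = sin φ₁ sin φ₂ + cos φ₁ cos φ₂ cos Δλ
      = sin(-35.80°)sin(-4.72°) + cos(-35.80°)cos(-4.72°)cos(-7.37°) = 0.8497
σ = 31.816° → d = Rσ = 3437·0.55529 = 1909 nmi

1909 nmi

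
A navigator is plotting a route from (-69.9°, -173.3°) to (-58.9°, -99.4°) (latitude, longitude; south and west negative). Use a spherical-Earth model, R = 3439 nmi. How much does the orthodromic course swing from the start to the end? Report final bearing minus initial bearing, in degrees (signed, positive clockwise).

-68.5°

Initial bearing θ₁ = atan2(sin Δλ cos φ₂, cos φ₁ sin φ₂ − sin φ₁ cos φ₂ cos Δλ) = 107.84°
Final bearing θ₂ = (initial bearing from the destination back to the start) + 180° = 39.30°
Δθ = θ₂ − θ₁ = -68.5°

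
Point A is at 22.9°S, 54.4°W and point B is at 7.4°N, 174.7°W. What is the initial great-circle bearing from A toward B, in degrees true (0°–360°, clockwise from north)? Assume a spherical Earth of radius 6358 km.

264.9°

θ = atan2( sin Δλ·cos φ₂ ,  cos φ₁ sin φ₂ − sin φ₁ cos φ₂ cos Δλ )
  = atan2(-0.8562, -0.0760) = 264.92°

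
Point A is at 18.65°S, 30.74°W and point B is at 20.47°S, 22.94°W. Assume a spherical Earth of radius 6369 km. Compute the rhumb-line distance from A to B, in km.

Δψ = ln[tan(π/4+φ₂/2)/tan(π/4+φ₁/2)] = -0.0337;  Δφ = -0.0318 rad,  Δλ = +0.1361 rad
q = Δφ/Δψ = 0.9422
d = R·√(Δφ² + q²Δλ²) = 6369·0.13215 = 842 km

842 km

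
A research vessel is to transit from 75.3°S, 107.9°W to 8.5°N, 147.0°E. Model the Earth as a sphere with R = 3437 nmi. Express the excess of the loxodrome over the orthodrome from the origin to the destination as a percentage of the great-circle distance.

7.0%

Great circle: σ = 1.7807 rad → d_gc = Rσ = 6120.2 nmi
Rhumb: Δφ = +1.4626, Δλ = -1.8343, Δψ = +2.1969, q = Δφ/Δψ = 0.6657 → d_rh = R√(Δφ²+q²Δλ²) = 6548.8 nmi
Excess = (6548.8 − 6120.2) / 6120.2 = 428.6 / 6120.2 = 7.00% ≈ 7.0%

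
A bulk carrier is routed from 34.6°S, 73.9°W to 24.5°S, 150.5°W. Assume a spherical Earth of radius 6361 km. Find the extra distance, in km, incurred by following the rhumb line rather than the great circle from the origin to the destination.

156 km

Great circle: cos σ = sin φ₁ sin φ₂ + cos φ₁ cos φ₂ cos Δλ,  σ = 1.1494 rad → d_gc = 7311.1 km
Rhumb line: Δψ = +0.2031, q = Δφ/Δψ = 0.8681, d_rh = R√(Δφ²+q²Δλ²) = 7466.9 km
Excess = 7466.9 − 7311.1 = 155.8 ≈ 156 km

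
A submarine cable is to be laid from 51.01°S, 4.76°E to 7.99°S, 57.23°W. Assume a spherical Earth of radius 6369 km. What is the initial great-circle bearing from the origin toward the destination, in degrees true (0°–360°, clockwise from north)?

287.4°

N = sin Δλ·cos φ₂ = -0.8743;  D = cos φ₁ sin φ₂ − sin φ₁ cos φ₂ cos Δλ = +0.2740
initial course = atan2(N, D) = 287.40°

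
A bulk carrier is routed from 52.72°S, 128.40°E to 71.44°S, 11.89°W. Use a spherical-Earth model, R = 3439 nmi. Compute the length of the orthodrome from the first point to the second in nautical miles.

3163 nmi

Haversine: a = sin²(Δφ/2)+cos φ₁ cos φ₂ sin²(Δλ/2) = 0.19701;  σ = 2·atan2(√a,√(1−a))
σ = 52.700° → d = Rσ = 3439·0.91979 = 3163 nmi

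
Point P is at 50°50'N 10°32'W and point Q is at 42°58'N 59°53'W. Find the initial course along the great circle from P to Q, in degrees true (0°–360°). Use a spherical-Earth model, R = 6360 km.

θ = atan2( sin Δλ·cos φ₂ ,  cos φ₁ sin φ₂ − sin φ₁ cos φ₂ cos Δλ )
  = atan2(-0.5552, +0.0609) = 276.26°

276.3°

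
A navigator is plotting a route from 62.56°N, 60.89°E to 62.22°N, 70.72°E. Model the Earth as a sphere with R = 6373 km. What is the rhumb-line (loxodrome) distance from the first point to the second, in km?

508 km

Rhumb course C = atan2(Δλ, Δψ) with Δψ = ln[tan(π/4+φ₂/2)/tan(π/4+φ₁/2)] = -0.0128, Δλ = +0.1716 → C = 94.27°
d = R·|Δφ| / |cos C| = 6373·0.00593 / 0.07443 = 508 km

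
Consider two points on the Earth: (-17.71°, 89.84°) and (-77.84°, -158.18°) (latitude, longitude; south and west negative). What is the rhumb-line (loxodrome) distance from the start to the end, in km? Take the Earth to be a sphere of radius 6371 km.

Rhumb course C = atan2(Δλ, Δψ) with Δψ = ln[tan(π/4+φ₂/2)/tan(π/4+φ₁/2)] = -1.9253, Δλ = +1.9544 → C = 134.57°
d = R·|Δφ| / |cos C| = 6371·1.04947 / 0.70178 = 9527 km

9527 km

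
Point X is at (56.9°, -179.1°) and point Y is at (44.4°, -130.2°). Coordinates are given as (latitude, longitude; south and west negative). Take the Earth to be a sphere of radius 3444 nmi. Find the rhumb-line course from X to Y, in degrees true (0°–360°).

112.1°

Δψ = ln[tan(π/4+φ₂/2)/tan(π/4+φ₁/2)] = -0.3468
Δλ = +0.8535 rad (taken the short way round)
course = atan2(Δλ, Δψ) = 112.12°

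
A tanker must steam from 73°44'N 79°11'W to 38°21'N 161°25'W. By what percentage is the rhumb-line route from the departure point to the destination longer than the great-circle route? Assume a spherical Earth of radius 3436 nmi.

6.5%

Great circle: σ = 0.8953 rad → d_gc = Rσ = 3076.1 nmi
Rhumb: Δφ = -0.6176, Δλ = -1.4352, Δψ = -1.2197, q = Δφ/Δψ = 0.5063 → d_rh = R√(Δφ²+q²Δλ²) = 3276.7 nmi
Excess = (3276.7 − 3076.1) / 3076.1 = 200.6 / 3076.1 = 6.52% ≈ 6.5%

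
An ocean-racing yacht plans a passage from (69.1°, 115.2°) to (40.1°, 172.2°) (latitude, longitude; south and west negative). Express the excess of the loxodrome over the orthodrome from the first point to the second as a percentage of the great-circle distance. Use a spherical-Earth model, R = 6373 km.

Great circle: σ = 0.7222 rad → d_gc = Rσ = 4602.5 km
Rhumb: Δφ = -0.5061, Δλ = +0.9948, Δψ = -0.9253, q = Δφ/Δψ = 0.5470 → d_rh = R√(Δφ²+q²Δλ²) = 4736.4 km
Excess = (4736.4 − 4602.5) / 4602.5 = 133.9 / 4602.5 = 2.91% ≈ 2.9%

2.9%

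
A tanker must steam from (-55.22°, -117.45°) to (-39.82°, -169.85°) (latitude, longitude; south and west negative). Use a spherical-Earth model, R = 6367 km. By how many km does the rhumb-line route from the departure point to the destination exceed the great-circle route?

84 km

Great circle: cos σ = sin φ₁ sin φ₂ + cos φ₁ cos φ₂ cos Δλ,  σ = 0.6546 rad → d_gc = 4167.8 km
Rhumb line: Δψ = +0.4021, q = Δφ/Δψ = 0.6684, d_rh = R√(Δφ²+q²Δλ²) = 4251.6 km
Excess = 4251.6 − 4167.8 = 83.8 ≈ 84 km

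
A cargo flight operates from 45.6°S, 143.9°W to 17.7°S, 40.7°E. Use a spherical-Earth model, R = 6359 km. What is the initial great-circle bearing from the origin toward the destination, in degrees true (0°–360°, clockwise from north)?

N = sin Δλ·cos φ₂ = -0.0764;  D = cos φ₁ sin φ₂ − sin φ₁ cos φ₂ cos Δλ = -0.8912
initial course = atan2(N, D) = 184.90°

184.9°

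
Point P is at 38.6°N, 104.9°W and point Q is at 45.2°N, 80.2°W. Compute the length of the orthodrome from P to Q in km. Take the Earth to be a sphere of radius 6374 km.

cos σ = sin φ₁ sin φ₂ + cos φ₁ cos φ₂ cos Δλ
      = sin(38.60°)sin(45.20°) + cos(38.60°)cos(45.20°)cos(24.70°) = 0.9430
σ = 19.440° → d = Rσ = 6374·0.33930 = 2163 km

2163 km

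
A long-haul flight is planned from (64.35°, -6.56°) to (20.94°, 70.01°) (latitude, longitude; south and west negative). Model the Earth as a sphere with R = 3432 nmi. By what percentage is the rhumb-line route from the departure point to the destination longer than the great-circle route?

Great circle: σ = 1.1417 rad → d_gc = Rσ = 3918.2 nmi
Rhumb: Δφ = -0.7576, Δλ = +1.3364, Δψ = -1.1060, q = Δφ/Δψ = 0.6850 → d_rh = R√(Δφ²+q²Δλ²) = 4078.3 nmi
Excess = (4078.3 − 3918.2) / 3918.2 = 160.1 / 3918.2 = 4.09% ≈ 4.1%

4.1%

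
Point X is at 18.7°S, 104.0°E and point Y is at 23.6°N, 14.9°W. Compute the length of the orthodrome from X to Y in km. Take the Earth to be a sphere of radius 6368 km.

13695 km

cos σ = sin φ₁ sin φ₂ + cos φ₁ cos φ₂ cos Δλ
      = sin(-18.70°)sin(23.60°) + cos(-18.70°)cos(23.60°)cos(-118.90°) = -0.5478
σ = 123.219° → d = Rσ = 6368·2.15058 = 13695 km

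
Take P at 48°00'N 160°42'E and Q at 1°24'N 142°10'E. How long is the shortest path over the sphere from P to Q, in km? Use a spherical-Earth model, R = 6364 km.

cos σ = sin φ₁ sin φ₂ + cos φ₁ cos φ₂ cos Δλ
      = sin(48.00°)sin(1.40°) + cos(48.00°)cos(1.40°)cos(-18.53°) = 0.6524
σ = 49.278° → d = Rσ = 6364·0.86005 = 5473 km

5473 km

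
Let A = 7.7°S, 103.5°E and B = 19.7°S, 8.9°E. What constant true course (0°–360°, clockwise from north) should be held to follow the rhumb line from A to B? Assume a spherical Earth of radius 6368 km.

Meridional parts: M(φ₁)=-0.1348, M(φ₂)=-0.3508 → ΔM = -0.2160;  Δλ = -1.6511 rad
tan C = Δλ / ΔM = +7.6434 → C = 262.55°

262.5°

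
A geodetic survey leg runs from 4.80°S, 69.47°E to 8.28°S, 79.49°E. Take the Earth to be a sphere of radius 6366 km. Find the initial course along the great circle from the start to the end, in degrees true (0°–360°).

θ = atan2( sin Δλ·cos φ₂ ,  cos φ₁ sin φ₂ − sin φ₁ cos φ₂ cos Δλ )
  = atan2(+0.1722, -0.0620) = 109.79°

109.8°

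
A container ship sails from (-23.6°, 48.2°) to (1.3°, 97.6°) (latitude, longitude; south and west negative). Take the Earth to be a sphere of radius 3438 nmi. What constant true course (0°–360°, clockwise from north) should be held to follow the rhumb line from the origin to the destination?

62.6°

Meridional parts: M(φ₁)=-0.4241, M(φ₂)=+0.0227 → ΔM = +0.4468;  Δλ = +0.8622 rad
tan C = Δλ / ΔM = +1.9299 → C = 62.61°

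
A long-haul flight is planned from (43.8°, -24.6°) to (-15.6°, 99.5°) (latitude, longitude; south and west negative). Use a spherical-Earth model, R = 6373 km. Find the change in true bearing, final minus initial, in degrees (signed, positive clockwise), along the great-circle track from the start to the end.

+55.7°

At departure: θ₁ = atan2(sin Δλ cos φ₂, cos φ₁ sin φ₂ − sin φ₁ cos φ₂ cos Δλ) = 77.31°
At arrival: θ₂ = atan2(sin Δλ cos φ₁, −cos φ₂ sin φ₁ + sin φ₂ cos φ₁ cos Δλ) = 133.03°
Δθ = θ₂ − θ₁ = +55.7°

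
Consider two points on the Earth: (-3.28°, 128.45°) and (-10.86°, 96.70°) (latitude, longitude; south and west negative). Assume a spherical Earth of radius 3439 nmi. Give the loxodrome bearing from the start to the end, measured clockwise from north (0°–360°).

256.5°

Δψ = ln[tan(π/4+φ₂/2)/tan(π/4+φ₁/2)] = -0.1334
Δλ = -0.5541 rad (taken the short way round)
course = atan2(Δλ, Δψ) = 256.46°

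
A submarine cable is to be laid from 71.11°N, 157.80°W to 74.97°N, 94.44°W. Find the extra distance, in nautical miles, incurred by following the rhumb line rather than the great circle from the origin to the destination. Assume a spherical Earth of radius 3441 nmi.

Great circle: cos σ = sin φ₁ sin φ₂ + cos φ₁ cos φ₂ cos Δλ,  σ = 0.3130 rad → d_gc = 1077.0 nmi
Rhumb line: Δψ = +0.2319, q = Δφ/Δψ = 0.2905, d_rh = R√(Δφ²+q²Δλ²) = 1129.3 nmi
Excess = 1129.3 − 1077.0 = 52.3 ≈ 52 nmi

52 nmi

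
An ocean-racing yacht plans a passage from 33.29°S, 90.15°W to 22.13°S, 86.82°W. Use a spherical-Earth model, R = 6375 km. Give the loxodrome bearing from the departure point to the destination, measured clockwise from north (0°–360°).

14.8°

Meridional parts: M(φ₁)=-0.6168, M(φ₂)=-0.3962 → ΔM = +0.2206;  Δλ = +0.0581 rad
tan C = Δλ / ΔM = +0.2635 → C = 14.76°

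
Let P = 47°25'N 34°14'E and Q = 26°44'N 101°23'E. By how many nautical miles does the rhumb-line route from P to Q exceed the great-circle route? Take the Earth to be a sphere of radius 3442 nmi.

Great circle: cos σ = sin φ₁ sin φ₂ + cos φ₁ cos φ₂ cos Δλ,  σ = 0.9693 rad → d_gc = 3336.28 nmi
Rhumb line: Δψ = -0.4578, q = Δφ/Δψ = 0.7885, d_rh = R√(Δφ²+q²Δλ²) = 3414.76 nmi
Excess = 3414.76 − 3336.28 = 78.48 ≈ 78 nmi

78 nmi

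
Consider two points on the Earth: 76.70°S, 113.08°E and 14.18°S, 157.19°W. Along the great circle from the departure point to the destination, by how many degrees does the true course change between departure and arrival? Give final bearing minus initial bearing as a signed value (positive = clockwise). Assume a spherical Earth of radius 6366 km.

-79.4°

Initial bearing θ₁ = atan2(sin Δλ cos φ₂, cos φ₁ sin φ₂ − sin φ₁ cos φ₂ cos Δλ) = 93.06°
Final bearing θ₂ = (initial bearing from the destination back to the start) + 180° = 13.71°
Δθ = θ₂ − θ₁ = -79.4°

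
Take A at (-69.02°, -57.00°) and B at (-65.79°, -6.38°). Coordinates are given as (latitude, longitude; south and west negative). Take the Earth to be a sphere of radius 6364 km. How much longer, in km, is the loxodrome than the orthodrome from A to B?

Great circle: cos σ = sin φ₁ sin φ₂ + cos φ₁ cos φ₂ cos Δλ,  σ = 0.3340 rad → d_gc = 2125.5 km
Rhumb line: Δψ = +0.1470, q = Δφ/Δψ = 0.3836, d_rh = R√(Δφ²+q²Δλ²) = 2186.3 km
Excess = 2186.3 − 2125.5 = 60.8 ≈ 61 km

61 km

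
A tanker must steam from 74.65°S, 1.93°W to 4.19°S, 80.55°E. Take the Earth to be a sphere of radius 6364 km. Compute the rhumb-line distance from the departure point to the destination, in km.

Δψ = ln[tan(π/4+φ₂/2)/tan(π/4+φ₁/2)] = +1.9311;  Δφ = +1.2298 rad,  Δλ = +1.4395 rad
q = Δφ/Δψ = 0.6368
d = R·√(Δφ² + q²Δλ²) = 6364·1.53386 = 9762 km

9762 km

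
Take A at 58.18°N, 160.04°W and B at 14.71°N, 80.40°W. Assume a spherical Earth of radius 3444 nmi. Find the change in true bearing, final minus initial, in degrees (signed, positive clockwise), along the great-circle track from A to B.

+56.1°

Initial bearing θ₁ = atan2(sin Δλ cos φ₂, cos φ₁ sin φ₂ − sin φ₁ cos φ₂ cos Δλ) = 90.84°
Final bearing θ₂ = (initial bearing from the destination back to the start) + 180° = 146.97°
Δθ = θ₂ − θ₁ = +56.1°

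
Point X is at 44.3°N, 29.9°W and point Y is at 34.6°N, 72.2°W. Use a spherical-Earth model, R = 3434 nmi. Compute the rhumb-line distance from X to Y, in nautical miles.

Δψ = ln[tan(π/4+φ₂/2)/tan(π/4+φ₁/2)] = -0.2199;  Δφ = -0.1693 rad,  Δλ = -0.7383 rad
q = Δφ/Δψ = 0.7700
d = R·√(Δφ² + q²Δλ²) = 3434·0.59315 = 2037 nmi

2037 nmi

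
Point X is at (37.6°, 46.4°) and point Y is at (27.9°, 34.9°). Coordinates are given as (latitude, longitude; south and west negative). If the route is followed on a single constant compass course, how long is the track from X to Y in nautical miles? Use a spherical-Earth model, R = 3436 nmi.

821 nmi

Δψ = ln[tan(π/4+φ₂/2)/tan(π/4+φ₁/2)] = -0.2017;  Δφ = -0.1693 rad,  Δλ = -0.2007 rad
q = Δφ/Δψ = 0.8392
d = R·√(Δφ² + q²Δλ²) = 3436·0.23882 = 821 nmi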